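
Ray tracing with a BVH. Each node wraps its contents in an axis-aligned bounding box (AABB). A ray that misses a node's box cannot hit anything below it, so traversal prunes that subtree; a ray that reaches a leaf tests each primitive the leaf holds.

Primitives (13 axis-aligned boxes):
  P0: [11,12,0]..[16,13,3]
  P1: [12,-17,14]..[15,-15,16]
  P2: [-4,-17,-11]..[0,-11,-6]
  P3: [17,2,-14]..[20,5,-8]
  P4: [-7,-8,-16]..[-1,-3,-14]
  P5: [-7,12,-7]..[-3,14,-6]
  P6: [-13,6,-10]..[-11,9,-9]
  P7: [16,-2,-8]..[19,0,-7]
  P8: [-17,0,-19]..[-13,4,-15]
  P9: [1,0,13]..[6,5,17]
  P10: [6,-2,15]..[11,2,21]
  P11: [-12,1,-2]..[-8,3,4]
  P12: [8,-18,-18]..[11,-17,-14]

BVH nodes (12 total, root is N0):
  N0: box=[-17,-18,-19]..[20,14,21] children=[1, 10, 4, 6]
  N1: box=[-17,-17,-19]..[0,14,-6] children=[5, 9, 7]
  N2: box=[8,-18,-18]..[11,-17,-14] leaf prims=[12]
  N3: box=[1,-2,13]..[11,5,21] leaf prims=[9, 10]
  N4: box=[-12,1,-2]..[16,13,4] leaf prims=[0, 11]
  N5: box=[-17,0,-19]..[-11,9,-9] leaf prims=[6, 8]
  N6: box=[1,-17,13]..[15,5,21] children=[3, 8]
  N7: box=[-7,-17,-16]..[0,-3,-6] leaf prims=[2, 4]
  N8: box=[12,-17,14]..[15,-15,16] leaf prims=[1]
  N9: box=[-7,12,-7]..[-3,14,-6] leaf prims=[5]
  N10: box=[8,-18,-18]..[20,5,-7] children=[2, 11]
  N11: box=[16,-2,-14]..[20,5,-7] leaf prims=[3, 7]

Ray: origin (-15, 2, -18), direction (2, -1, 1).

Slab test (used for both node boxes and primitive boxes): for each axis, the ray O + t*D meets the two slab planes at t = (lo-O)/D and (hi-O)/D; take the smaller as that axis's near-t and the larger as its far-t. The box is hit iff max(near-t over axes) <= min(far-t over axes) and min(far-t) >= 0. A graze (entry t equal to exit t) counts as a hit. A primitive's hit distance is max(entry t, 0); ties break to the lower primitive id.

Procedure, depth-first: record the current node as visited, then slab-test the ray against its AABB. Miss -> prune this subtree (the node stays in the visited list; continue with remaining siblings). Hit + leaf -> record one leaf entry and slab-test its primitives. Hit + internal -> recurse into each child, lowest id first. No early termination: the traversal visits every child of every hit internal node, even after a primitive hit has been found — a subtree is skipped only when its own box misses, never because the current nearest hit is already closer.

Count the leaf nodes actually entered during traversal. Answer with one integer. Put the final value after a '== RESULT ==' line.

Walk:
N0 x:[-1,35/2] y:[-12,20] z:[-1,39] -> hit [-1,35/2], descend [1, 4, 6, 10]
  N1 x:[-1,15/2] y:[-12,19] z:[-1,12] -> hit [-1,15/2], descend [5, 7, 9]
    N5 x:[-1,2] y:[-7,2] z:[-1,9] -> hit [-1,2] leaf, test {P6(miss), P8@t=0}
    N7 x:[4,15/2] y:[5,19] z:[2,12] -> hit [5,15/2] leaf, test {P2(miss), P4(miss)}
    N9 x:[4,6] y:[-12,-10] z:[11,12] -> miss, prune
  N4 x:[3/2,31/2] y:[-11,1] z:[16,22] -> miss, prune
  N6 x:[8,15] y:[-3,19] z:[31,39] -> miss, prune
  N10 x:[23/2,35/2] y:[-3,20] z:[0,11] -> miss, prune

Visited [0, 1, 5, 7, 9, 4, 6, 10]. Tests: 8 box, 2 leaf. Nearest: P8.

== RESULT ==
2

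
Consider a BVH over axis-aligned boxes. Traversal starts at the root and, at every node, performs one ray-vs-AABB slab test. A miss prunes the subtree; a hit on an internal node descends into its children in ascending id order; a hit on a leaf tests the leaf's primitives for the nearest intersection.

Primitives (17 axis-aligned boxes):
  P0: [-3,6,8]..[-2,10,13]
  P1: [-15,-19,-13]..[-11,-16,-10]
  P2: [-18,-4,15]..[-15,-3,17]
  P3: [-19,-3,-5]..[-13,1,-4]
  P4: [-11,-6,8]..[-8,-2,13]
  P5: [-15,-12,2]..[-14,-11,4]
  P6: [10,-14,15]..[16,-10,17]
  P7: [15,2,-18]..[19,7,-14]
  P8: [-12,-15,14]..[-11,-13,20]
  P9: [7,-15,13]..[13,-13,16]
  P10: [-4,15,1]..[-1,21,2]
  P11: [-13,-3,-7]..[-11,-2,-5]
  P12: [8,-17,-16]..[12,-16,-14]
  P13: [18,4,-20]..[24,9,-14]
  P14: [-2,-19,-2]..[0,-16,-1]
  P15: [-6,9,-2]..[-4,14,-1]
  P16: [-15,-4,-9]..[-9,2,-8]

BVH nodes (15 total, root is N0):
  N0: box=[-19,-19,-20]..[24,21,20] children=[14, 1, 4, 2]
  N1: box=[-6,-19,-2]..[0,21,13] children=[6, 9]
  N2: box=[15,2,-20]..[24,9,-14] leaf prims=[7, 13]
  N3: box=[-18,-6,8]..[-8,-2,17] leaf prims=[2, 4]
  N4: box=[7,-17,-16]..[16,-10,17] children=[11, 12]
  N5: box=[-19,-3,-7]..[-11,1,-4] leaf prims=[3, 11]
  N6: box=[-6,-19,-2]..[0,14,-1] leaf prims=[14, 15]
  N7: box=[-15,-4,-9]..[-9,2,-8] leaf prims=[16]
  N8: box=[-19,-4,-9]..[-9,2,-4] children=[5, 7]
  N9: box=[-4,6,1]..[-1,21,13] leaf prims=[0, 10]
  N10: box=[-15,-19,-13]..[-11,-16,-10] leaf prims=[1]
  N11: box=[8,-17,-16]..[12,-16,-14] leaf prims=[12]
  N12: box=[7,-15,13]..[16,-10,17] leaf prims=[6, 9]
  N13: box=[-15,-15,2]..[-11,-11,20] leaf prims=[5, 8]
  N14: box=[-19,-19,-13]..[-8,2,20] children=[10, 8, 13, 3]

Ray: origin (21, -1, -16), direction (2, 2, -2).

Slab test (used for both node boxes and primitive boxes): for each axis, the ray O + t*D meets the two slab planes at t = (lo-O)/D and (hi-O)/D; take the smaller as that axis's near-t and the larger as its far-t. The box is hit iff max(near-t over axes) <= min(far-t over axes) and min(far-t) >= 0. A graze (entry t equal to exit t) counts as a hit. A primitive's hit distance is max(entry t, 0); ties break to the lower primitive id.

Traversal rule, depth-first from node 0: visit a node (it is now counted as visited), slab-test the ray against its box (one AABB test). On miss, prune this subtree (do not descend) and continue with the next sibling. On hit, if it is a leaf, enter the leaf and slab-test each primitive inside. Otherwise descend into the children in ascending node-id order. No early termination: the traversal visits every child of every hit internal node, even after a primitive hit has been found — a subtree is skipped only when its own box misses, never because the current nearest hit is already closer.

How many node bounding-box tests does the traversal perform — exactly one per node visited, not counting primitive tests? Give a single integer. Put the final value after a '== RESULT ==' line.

Traverse from the root:
N0 x:[-20,3/2] y:[-9,11] z:[-18,2] -> hit [-9,3/2], descend [1, 2, 4, 14]
  N1 x:[-27/2,-21/2] y:[-9,11] z:[-29/2,-7] -> miss, prune
  N2 x:[-3,3/2] y:[3/2,5] z:[-1,2] -> hit [3/2,3/2] leaf, test {P7(miss), P13(miss)}
  N4 x:[-7,-5/2] y:[-8,-9/2] z:[-33/2,0] -> miss, prune
  N14 x:[-20,-29/2] y:[-9,3/2] z:[-18,-3/2] -> miss, prune

Summary -> nodes [0, 1, 2, 4, 14]; box-tests=5; leaf-entries=1; first=miss

== RESULT ==
5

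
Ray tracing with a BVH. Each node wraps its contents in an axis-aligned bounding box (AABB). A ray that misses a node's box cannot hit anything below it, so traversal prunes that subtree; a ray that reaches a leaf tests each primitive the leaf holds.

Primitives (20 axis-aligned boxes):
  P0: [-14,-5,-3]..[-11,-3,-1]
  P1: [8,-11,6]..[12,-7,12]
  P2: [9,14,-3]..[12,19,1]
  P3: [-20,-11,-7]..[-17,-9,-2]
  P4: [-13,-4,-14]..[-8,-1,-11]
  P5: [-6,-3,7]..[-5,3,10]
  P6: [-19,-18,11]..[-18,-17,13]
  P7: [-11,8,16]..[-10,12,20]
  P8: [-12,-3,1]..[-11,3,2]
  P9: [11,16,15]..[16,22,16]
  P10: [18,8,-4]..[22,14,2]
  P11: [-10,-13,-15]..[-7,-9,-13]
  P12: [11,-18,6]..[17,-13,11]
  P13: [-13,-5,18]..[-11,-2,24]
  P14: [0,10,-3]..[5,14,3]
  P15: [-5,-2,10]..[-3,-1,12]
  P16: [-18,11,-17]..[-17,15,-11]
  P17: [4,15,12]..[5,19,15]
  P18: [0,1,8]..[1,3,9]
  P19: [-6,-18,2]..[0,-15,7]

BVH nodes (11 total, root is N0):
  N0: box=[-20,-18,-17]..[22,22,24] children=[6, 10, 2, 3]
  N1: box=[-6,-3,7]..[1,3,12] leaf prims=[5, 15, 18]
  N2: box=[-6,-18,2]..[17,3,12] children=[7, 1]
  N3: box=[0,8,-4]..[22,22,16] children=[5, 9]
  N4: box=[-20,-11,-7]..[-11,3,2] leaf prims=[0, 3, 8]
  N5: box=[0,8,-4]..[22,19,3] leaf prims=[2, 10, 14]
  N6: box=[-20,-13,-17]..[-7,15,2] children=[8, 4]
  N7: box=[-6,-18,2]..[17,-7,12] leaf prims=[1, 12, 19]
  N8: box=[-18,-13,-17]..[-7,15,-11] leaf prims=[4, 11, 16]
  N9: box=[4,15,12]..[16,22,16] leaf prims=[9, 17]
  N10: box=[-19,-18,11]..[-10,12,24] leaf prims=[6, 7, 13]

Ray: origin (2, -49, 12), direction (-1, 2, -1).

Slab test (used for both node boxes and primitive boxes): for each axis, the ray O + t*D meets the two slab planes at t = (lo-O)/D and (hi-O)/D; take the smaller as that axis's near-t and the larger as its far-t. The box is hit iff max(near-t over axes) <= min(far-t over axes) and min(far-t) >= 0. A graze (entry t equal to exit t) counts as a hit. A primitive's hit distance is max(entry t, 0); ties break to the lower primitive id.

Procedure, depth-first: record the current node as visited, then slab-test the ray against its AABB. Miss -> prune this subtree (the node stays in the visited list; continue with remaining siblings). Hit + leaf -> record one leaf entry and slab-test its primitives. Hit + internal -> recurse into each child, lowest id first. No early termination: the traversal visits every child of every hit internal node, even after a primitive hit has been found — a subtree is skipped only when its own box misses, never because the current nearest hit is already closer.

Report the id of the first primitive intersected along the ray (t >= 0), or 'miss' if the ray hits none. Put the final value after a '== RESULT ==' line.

Traverse from the root:
N0 x:[-20,22] y:[31/2,71/2] z:[-12,29] -> hit [31/2,22], descend [2, 3, 6, 10]
  N2 x:[-15,8] y:[31/2,26] z:[0,10] -> miss, prune
  N3 x:[-20,2] y:[57/2,71/2] z:[-4,16] -> miss, prune
  N6 x:[9,22] y:[18,32] z:[10,29] -> hit [18,22], descend [4, 8]
    N4 x:[13,22] y:[19,26] z:[10,19] -> hit [19,19] leaf, test {P0(miss), P3@t=19, P8(miss)}
    N8 x:[9,20] y:[18,32] z:[23,29] -> miss, prune
  N10 x:[12,21] y:[31/2,61/2] z:[-12,1] -> miss, prune

7 AABB tests over nodes [0, 2, 3, 6, 4, 8, 10]; 1 leaf entered; closest P3.

== RESULT ==
3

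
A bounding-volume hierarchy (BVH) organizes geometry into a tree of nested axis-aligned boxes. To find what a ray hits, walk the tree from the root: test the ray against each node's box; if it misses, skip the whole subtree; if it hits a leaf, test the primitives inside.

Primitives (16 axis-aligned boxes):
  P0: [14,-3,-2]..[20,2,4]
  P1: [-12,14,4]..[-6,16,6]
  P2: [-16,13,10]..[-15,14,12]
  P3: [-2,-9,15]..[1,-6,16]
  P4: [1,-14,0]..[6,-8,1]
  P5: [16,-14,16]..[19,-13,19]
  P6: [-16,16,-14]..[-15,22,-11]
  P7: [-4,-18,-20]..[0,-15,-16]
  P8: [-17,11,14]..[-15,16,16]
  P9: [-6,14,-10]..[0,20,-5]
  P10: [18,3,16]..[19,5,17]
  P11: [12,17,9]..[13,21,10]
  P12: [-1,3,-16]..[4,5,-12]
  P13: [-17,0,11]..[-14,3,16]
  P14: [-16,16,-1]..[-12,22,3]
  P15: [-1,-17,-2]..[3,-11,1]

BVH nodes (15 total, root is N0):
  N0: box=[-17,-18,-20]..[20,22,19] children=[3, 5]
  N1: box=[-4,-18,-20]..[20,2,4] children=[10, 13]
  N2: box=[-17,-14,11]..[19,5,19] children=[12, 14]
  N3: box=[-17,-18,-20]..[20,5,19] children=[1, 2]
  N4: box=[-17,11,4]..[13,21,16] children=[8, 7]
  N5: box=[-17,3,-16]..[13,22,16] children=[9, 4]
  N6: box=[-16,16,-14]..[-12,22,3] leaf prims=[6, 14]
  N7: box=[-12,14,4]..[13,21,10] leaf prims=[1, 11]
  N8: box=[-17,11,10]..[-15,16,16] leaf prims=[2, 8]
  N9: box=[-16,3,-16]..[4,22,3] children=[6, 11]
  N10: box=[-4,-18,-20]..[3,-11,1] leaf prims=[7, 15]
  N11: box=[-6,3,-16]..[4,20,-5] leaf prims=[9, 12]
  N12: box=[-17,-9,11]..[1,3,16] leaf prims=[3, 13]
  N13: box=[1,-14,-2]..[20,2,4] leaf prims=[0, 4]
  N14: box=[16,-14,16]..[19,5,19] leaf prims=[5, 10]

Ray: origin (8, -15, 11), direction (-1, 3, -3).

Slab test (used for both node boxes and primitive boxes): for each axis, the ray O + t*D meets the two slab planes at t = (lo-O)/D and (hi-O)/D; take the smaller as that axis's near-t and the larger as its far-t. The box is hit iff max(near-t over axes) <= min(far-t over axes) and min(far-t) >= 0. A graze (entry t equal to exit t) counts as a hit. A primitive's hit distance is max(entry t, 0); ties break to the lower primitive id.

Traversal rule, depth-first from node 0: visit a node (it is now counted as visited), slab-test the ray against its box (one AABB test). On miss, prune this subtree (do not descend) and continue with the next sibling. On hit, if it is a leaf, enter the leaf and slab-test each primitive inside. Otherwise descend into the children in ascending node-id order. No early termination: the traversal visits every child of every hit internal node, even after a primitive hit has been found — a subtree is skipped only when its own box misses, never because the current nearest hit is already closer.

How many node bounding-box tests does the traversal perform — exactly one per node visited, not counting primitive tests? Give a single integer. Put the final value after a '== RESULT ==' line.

Traverse from the root:
N0 x:[-12,25] y:[-1,37/3] z:[-8/3,31/3] -> hit [-1,31/3], descend [3, 5]
  N3 x:[-12,25] y:[-1,20/3] z:[-8/3,31/3] -> hit [-1,20/3], descend [1, 2]
    N1 x:[-12,12] y:[-1,17/3] z:[7/3,31/3] -> hit [7/3,17/3], descend [10, 13]
      N10 x:[5,12] y:[-1,4/3] z:[10/3,31/3] -> miss, prune
      N13 x:[-12,7] y:[1/3,17/3] z:[7/3,13/3] -> hit [7/3,13/3] leaf, test {P0(miss), P4(miss)}
    N2 x:[-11,25] y:[1/3,20/3] z:[-8/3,0] -> miss, prune
  N5 x:[-5,25] y:[6,37/3] z:[-5/3,9] -> hit [6,9], descend [4, 9]
    N4 x:[-5,25] y:[26/3,12] z:[-5/3,7/3] -> miss, prune
    N9 x:[4,24] y:[6,37/3] z:[8/3,9] -> hit [6,9], descend [6, 11]
      N6 x:[20,24] y:[31/3,37/3] z:[8/3,25/3] -> miss, prune
      N11 x:[4,14] y:[6,35/3] z:[16/3,9] -> hit [6,9] leaf, test {P9(miss), P12(miss)}

Summary -> nodes [0, 3, 1, 10, 13, 2, 5, 4, 9, 6, 11]; box-tests=11; leaf-entries=2; first=miss

== RESULT ==
11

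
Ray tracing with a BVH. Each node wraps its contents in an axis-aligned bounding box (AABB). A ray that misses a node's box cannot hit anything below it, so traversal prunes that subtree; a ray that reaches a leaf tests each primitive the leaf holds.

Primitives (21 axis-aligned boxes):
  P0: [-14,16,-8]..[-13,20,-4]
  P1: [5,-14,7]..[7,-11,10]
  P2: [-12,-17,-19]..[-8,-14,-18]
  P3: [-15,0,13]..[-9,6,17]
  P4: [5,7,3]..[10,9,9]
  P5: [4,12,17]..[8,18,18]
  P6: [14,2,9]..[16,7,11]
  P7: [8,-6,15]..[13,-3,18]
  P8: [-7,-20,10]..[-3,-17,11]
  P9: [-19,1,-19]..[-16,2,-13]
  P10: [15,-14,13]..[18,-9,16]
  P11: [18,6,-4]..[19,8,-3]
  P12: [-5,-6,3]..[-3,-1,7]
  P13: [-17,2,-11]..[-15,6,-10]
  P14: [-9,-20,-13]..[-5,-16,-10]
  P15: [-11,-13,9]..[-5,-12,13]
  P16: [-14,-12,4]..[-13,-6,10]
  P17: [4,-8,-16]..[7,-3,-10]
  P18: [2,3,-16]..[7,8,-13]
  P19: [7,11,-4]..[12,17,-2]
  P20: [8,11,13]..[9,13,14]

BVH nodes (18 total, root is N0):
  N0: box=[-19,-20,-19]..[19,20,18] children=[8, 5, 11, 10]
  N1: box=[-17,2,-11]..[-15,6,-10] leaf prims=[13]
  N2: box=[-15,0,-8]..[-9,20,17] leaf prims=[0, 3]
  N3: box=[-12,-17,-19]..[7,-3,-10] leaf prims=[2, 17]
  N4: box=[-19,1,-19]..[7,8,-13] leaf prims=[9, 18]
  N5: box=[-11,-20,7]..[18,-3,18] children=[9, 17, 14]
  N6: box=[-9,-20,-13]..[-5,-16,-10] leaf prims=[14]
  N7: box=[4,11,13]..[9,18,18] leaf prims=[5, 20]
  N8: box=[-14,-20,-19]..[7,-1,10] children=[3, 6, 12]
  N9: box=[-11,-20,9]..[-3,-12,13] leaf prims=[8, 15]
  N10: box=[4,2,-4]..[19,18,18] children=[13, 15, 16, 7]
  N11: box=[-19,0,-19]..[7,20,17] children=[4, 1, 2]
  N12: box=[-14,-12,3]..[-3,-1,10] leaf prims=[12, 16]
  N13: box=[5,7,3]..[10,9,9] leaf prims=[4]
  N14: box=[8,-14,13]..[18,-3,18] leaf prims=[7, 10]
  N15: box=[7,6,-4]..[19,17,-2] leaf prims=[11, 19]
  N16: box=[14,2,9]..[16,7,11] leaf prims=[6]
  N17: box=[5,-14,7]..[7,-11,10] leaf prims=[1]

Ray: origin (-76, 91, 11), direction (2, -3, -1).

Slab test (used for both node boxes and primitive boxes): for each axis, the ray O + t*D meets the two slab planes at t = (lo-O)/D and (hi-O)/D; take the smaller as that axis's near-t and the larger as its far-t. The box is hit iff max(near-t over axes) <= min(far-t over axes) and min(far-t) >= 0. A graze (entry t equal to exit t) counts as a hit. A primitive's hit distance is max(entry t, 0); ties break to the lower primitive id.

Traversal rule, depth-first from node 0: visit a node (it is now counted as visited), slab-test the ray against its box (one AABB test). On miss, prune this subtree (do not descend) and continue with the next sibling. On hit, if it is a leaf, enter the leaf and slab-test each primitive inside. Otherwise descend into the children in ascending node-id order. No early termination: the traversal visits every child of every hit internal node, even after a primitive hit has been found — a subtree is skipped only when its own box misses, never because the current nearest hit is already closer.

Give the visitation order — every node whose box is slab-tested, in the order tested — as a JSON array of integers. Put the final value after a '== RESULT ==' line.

Walk:
N0 x:[57/2,95/2] y:[71/3,37] z:[-7,30] -> hit [57/2,30], descend [5, 8, 10, 11]
  N5 x:[65/2,47] y:[94/3,37] z:[-7,4] -> miss, prune
  N8 x:[31,83/2] y:[92/3,37] z:[1,30] -> miss, prune
  N10 x:[40,95/2] y:[73/3,89/3] z:[-7,15] -> miss, prune
  N11 x:[57/2,83/2] y:[71/3,91/3] z:[-6,30] -> hit [57/2,30], descend [1, 2, 4]
    N1 x:[59/2,61/2] y:[85/3,89/3] z:[21,22] -> miss, prune
    N2 x:[61/2,67/2] y:[71/3,91/3] z:[-6,19] -> miss, prune
    N4 x:[57/2,83/2] y:[83/3,30] z:[24,30] -> hit [57/2,30] leaf, test {P9@t=89/3, P18(miss)}

Summary -> nodes [0, 5, 8, 10, 11, 1, 2, 4]; box-tests=8; leaf-entries=1; first=P9

== RESULT ==
[0, 5, 8, 10, 11, 1, 2, 4]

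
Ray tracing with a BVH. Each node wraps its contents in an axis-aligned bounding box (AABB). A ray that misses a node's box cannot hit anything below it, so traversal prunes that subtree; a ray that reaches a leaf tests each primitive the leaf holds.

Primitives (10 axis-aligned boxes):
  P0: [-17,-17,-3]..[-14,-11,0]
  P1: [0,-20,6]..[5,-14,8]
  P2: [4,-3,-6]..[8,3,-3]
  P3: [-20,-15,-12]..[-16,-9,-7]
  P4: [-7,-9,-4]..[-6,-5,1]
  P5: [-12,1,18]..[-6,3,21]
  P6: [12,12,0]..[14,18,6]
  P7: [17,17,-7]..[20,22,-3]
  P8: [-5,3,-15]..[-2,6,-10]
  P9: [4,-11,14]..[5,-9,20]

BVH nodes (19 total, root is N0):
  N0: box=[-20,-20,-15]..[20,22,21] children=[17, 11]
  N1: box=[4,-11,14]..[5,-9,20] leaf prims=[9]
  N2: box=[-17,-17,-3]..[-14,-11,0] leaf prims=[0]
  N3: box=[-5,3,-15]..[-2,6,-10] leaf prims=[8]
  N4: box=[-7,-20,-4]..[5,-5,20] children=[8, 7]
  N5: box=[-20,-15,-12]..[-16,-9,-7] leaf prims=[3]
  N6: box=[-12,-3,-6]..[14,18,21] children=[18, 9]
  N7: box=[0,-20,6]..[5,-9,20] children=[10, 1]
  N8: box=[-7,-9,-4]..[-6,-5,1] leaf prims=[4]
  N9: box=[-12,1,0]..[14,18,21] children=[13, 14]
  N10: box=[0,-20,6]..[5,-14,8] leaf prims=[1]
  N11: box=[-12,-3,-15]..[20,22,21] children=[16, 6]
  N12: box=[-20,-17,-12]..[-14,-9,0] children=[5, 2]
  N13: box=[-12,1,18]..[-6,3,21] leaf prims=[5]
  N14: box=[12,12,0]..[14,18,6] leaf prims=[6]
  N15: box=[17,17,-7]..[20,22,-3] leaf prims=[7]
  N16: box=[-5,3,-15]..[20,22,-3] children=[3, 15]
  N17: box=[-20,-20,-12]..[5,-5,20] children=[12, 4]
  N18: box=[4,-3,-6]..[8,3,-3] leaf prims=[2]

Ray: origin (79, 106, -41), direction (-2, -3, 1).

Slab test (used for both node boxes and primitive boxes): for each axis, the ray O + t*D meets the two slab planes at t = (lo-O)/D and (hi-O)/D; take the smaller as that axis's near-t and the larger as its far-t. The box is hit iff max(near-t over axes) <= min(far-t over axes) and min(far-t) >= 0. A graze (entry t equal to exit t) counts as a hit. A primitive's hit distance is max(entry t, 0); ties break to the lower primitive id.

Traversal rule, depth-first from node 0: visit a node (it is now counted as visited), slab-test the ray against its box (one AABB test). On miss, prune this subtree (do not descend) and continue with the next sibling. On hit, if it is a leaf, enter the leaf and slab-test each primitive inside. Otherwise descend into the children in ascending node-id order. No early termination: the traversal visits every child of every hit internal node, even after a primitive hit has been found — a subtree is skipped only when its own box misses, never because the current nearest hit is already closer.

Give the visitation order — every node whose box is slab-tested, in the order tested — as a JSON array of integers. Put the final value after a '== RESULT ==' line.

Traverse from the root:
N0 x:[59/2,99/2] y:[28,42] z:[26,62] -> hit [59/2,42], descend [11, 17]
  N11 x:[59/2,91/2] y:[28,109/3] z:[26,62] -> hit [59/2,109/3], descend [6, 16]
    N6 x:[65/2,91/2] y:[88/3,109/3] z:[35,62] -> hit [35,109/3], descend [9, 18]
      N9 x:[65/2,91/2] y:[88/3,35] z:[41,62] -> miss, prune
      N18 x:[71/2,75/2] y:[103/3,109/3] z:[35,38] -> hit [71/2,109/3] leaf, test {P2@t=71/2}
    N16 x:[59/2,42] y:[28,103/3] z:[26,38] -> hit [59/2,103/3], descend [3, 15]
      N3 x:[81/2,42] y:[100/3,103/3] z:[26,31] -> miss, prune
      N15 x:[59/2,31] y:[28,89/3] z:[34,38] -> miss, prune
  N17 x:[37,99/2] y:[37,42] z:[29,61] -> hit [37,42], descend [4, 12]
    N4 x:[37,43] y:[37,42] z:[37,61] -> hit [37,42], descend [7, 8]
      N7 x:[37,79/2] y:[115/3,42] z:[47,61] -> miss, prune
      N8 x:[85/2,43] y:[37,115/3] z:[37,42] -> miss, prune
    N12 x:[93/2,99/2] y:[115/3,41] z:[29,41] -> miss, prune

Visited [0, 11, 6, 9, 18, 16, 3, 15, 17, 4, 7, 8, 12]. Tests: 13 box, 1 leaf. Nearest: P2.

== RESULT ==
[0, 11, 6, 9, 18, 16, 3, 15, 17, 4, 7, 8, 12]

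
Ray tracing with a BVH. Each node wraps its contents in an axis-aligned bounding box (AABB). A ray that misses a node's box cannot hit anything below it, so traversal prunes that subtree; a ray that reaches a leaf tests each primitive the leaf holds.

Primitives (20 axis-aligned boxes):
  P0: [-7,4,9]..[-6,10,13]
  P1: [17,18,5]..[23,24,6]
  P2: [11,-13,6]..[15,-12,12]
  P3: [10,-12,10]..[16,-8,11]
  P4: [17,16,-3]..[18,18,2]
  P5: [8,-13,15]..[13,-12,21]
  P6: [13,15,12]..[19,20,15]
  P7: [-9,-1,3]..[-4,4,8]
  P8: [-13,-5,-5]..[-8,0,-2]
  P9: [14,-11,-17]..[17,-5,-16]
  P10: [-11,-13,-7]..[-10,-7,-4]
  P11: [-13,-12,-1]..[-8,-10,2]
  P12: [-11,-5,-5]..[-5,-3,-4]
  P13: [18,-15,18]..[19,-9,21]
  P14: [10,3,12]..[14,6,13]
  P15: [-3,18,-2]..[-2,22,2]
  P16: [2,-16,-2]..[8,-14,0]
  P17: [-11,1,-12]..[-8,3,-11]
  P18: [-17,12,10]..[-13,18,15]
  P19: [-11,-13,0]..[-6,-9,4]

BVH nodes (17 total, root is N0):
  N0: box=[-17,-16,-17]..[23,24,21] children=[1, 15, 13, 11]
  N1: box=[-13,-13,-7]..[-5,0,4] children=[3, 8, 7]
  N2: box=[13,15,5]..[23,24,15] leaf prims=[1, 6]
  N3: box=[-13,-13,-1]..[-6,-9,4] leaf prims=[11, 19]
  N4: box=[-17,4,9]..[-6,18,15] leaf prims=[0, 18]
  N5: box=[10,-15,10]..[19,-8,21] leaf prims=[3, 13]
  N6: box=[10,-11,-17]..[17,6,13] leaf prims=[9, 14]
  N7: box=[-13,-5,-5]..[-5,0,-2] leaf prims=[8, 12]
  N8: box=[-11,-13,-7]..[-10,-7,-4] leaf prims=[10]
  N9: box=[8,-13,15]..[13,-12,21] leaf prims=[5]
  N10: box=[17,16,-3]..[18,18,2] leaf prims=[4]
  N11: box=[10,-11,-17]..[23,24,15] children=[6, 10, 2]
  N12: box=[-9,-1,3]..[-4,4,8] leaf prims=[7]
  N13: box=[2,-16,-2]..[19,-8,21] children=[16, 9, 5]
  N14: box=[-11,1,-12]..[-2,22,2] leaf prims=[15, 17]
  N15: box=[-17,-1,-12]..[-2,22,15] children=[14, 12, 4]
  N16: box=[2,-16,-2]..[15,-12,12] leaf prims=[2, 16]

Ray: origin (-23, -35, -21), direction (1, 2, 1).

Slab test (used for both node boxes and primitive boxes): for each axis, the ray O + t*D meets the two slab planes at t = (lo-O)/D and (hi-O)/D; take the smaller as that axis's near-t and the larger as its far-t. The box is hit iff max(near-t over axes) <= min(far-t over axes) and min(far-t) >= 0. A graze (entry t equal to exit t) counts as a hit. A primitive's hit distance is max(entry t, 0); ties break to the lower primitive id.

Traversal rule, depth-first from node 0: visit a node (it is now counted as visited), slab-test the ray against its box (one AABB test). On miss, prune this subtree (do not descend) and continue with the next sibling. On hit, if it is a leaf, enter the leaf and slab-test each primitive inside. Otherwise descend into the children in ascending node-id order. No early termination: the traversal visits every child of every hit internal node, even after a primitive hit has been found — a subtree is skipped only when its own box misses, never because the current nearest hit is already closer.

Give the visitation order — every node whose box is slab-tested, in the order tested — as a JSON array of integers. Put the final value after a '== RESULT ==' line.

Trace the traversal:
N0 x:[6,46] y:[19/2,59/2] z:[4,42] -> hit [19/2,59/2], descend [1, 11, 13, 15]
  N1 x:[10,18] y:[11,35/2] z:[14,25] -> hit [14,35/2], descend [3, 7, 8]
    N3 x:[10,17] y:[11,13] z:[20,25] -> miss, prune
    N7 x:[10,18] y:[15,35/2] z:[16,19] -> hit [16,35/2] leaf, test {P8(miss), P12@t=16}
    N8 x:[12,13] y:[11,14] z:[14,17] -> miss, prune
  N11 x:[33,46] y:[12,59/2] z:[4,36] -> miss, prune
  N13 x:[25,42] y:[19/2,27/2] z:[19,42] -> miss, prune
  N15 x:[6,21] y:[17,57/2] z:[9,36] -> hit [17,21], descend [4, 12, 14]
    N4 x:[6,17] y:[39/2,53/2] z:[30,36] -> miss, prune
    N12 x:[14,19] y:[17,39/2] z:[24,29] -> miss, prune
    N14 x:[12,21] y:[18,57/2] z:[9,23] -> hit [18,21] leaf, test {P15(miss), P17(miss)}

Visited [0, 1, 3, 7, 8, 11, 13, 15, 4, 12, 14]. Tests: 11 box, 2 leaf. Nearest: P12.

== RESULT ==
[0, 1, 3, 7, 8, 11, 13, 15, 4, 12, 14]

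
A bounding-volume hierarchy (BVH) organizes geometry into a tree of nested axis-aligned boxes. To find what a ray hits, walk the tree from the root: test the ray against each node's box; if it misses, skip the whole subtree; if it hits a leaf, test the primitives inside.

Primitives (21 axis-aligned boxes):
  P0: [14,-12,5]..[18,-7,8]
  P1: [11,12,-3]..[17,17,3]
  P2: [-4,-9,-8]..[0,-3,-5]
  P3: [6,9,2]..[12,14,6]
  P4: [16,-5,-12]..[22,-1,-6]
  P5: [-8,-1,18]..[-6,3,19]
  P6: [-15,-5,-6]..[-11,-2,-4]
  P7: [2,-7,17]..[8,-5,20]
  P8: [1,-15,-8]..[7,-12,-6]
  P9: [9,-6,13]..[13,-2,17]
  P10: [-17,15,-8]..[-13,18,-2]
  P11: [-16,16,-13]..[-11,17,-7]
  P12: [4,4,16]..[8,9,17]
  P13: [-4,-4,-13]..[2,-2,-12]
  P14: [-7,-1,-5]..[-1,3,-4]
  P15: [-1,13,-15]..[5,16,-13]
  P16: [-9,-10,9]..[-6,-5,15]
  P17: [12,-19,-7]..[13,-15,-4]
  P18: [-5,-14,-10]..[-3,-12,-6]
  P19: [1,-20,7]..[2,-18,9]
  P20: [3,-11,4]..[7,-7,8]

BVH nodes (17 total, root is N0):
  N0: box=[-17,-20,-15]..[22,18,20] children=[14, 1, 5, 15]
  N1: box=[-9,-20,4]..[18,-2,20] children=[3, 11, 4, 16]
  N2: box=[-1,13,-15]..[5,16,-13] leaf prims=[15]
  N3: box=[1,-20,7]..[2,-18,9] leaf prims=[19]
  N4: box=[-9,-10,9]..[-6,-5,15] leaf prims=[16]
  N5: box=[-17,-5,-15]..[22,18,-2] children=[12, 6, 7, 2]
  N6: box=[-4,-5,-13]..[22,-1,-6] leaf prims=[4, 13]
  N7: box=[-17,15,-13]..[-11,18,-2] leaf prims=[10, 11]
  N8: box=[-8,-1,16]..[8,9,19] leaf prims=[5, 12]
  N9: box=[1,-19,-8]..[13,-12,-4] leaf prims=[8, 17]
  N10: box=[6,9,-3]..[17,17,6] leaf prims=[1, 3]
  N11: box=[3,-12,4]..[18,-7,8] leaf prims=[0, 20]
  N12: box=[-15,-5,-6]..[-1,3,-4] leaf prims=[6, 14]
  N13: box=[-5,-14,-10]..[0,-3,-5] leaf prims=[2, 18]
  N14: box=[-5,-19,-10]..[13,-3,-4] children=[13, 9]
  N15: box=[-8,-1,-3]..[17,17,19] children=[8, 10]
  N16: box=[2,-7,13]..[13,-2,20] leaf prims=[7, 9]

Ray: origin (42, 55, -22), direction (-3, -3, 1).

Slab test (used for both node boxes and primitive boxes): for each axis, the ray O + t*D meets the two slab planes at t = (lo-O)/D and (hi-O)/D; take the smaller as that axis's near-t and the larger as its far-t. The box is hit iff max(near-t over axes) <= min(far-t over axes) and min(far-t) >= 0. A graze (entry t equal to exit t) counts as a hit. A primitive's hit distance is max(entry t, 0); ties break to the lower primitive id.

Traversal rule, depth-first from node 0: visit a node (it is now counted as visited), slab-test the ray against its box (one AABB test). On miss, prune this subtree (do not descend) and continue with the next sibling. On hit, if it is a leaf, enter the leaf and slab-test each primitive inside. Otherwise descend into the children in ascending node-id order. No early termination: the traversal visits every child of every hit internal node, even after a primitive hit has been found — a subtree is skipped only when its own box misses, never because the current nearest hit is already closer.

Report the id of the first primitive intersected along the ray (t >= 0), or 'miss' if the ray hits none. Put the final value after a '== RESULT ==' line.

Walk:
N0 x:[20/3,59/3] y:[37/3,25] z:[7,42] -> hit [37/3,59/3], descend [1, 5, 14, 15]
  N1 x:[8,17] y:[19,25] z:[26,42] -> miss, prune
  N5 x:[20/3,59/3] y:[37/3,20] z:[7,20] -> hit [37/3,59/3], descend [2, 6, 7, 12]
    N2 x:[37/3,43/3] y:[13,14] z:[7,9] -> miss, prune
    N6 x:[20/3,46/3] y:[56/3,20] z:[9,16] -> miss, prune
    N7 x:[53/3,59/3] y:[37/3,40/3] z:[9,20] -> miss, prune
    N12 x:[43/3,19] y:[52/3,20] z:[16,18] -> hit [52/3,18] leaf, test {P6(miss), P14(miss)}
  N14 x:[29/3,47/3] y:[58/3,74/3] z:[12,18] -> miss, prune
  N15 x:[25/3,50/3] y:[38/3,56/3] z:[19,41] -> miss, prune

Summary -> nodes [0, 1, 5, 2, 6, 7, 12, 14, 15]; box-tests=9; leaf-entries=1; first=miss

== RESULT ==
miss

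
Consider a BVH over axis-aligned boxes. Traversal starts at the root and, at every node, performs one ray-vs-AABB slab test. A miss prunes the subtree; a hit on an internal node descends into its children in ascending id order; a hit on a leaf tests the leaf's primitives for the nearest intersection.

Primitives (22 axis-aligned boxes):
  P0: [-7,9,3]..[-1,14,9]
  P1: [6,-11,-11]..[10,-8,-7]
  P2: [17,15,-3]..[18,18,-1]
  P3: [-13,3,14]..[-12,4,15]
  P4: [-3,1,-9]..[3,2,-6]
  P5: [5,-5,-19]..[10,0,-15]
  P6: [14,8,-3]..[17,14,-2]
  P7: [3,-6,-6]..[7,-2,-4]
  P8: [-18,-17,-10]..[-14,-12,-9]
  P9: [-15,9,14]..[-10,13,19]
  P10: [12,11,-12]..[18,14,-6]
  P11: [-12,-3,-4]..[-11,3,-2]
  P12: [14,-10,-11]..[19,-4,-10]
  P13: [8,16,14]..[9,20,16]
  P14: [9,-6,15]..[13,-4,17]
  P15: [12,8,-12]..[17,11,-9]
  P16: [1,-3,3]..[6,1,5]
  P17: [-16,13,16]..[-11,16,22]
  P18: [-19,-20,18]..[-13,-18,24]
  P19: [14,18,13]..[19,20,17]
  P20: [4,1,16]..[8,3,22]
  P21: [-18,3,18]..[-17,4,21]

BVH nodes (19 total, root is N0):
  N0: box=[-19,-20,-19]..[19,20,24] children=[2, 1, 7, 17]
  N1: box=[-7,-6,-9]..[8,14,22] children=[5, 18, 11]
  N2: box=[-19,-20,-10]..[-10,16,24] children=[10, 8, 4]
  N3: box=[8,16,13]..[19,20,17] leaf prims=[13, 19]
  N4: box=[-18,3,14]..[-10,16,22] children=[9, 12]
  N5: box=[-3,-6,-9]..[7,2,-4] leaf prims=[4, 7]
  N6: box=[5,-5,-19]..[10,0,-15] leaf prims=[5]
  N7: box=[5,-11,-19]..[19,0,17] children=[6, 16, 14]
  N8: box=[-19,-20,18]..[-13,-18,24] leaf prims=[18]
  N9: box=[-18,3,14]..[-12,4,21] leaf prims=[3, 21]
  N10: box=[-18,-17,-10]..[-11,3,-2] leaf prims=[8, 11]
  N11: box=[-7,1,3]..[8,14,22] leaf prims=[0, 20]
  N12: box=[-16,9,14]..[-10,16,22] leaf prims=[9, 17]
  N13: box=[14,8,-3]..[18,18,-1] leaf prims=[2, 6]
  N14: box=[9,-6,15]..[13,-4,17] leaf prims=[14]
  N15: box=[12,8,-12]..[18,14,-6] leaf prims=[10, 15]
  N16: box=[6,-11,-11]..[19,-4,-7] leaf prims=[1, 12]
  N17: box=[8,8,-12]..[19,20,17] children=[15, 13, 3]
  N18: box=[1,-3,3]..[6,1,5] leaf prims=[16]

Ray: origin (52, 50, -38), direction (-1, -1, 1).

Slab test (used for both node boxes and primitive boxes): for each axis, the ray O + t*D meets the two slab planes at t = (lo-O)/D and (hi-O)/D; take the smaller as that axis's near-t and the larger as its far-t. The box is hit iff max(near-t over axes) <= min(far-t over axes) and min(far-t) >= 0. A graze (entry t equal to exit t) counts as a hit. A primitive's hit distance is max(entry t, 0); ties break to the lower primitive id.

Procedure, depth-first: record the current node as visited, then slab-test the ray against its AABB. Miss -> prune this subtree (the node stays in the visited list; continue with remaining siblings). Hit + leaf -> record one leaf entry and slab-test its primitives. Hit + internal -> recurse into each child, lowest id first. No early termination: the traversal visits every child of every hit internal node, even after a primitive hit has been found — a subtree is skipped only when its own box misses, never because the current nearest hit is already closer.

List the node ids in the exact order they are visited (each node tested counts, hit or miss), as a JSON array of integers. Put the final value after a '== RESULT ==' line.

Trace the traversal:
N0 x:[33,71] y:[30,70] z:[19,62] -> hit [33,62], descend [1, 2, 7, 17]
  N1 x:[44,59] y:[36,56] z:[29,60] -> hit [44,56], descend [5, 11, 18]
    N5 x:[45,55] y:[48,56] z:[29,34] -> miss, prune
    N11 x:[44,59] y:[36,49] z:[41,60] -> hit [44,49] leaf, test {P0(miss), P20(miss)}
    N18 x:[46,51] y:[49,53] z:[41,43] -> miss, prune
  N2 x:[62,71] y:[34,70] z:[28,62] -> hit [62,62], descend [4, 8, 10]
    N4 x:[62,70] y:[34,47] z:[52,60] -> miss, prune
    N8 x:[65,71] y:[68,70] z:[56,62] -> miss, prune
    N10 x:[63,70] y:[47,67] z:[28,36] -> miss, prune
  N7 x:[33,47] y:[50,61] z:[19,55] -> miss, prune
  N17 x:[33,44] y:[30,42] z:[26,55] -> hit [33,42], descend [3, 13, 15]
    N3 x:[33,44] y:[30,34] z:[51,55] -> miss, prune
    N13 x:[34,38] y:[32,42] z:[35,37] -> hit [35,37] leaf, test {P2@t=35, P6@t=36}
    N15 x:[34,40] y:[36,42] z:[26,32] -> miss, prune

14 AABB tests over nodes [0, 1, 5, 11, 18, 2, 4, 8, 10, 7, 17, 3, 13, 15]; 2 leaves entered; closest P2.

== RESULT ==
[0, 1, 5, 11, 18, 2, 4, 8, 10, 7, 17, 3, 13, 15]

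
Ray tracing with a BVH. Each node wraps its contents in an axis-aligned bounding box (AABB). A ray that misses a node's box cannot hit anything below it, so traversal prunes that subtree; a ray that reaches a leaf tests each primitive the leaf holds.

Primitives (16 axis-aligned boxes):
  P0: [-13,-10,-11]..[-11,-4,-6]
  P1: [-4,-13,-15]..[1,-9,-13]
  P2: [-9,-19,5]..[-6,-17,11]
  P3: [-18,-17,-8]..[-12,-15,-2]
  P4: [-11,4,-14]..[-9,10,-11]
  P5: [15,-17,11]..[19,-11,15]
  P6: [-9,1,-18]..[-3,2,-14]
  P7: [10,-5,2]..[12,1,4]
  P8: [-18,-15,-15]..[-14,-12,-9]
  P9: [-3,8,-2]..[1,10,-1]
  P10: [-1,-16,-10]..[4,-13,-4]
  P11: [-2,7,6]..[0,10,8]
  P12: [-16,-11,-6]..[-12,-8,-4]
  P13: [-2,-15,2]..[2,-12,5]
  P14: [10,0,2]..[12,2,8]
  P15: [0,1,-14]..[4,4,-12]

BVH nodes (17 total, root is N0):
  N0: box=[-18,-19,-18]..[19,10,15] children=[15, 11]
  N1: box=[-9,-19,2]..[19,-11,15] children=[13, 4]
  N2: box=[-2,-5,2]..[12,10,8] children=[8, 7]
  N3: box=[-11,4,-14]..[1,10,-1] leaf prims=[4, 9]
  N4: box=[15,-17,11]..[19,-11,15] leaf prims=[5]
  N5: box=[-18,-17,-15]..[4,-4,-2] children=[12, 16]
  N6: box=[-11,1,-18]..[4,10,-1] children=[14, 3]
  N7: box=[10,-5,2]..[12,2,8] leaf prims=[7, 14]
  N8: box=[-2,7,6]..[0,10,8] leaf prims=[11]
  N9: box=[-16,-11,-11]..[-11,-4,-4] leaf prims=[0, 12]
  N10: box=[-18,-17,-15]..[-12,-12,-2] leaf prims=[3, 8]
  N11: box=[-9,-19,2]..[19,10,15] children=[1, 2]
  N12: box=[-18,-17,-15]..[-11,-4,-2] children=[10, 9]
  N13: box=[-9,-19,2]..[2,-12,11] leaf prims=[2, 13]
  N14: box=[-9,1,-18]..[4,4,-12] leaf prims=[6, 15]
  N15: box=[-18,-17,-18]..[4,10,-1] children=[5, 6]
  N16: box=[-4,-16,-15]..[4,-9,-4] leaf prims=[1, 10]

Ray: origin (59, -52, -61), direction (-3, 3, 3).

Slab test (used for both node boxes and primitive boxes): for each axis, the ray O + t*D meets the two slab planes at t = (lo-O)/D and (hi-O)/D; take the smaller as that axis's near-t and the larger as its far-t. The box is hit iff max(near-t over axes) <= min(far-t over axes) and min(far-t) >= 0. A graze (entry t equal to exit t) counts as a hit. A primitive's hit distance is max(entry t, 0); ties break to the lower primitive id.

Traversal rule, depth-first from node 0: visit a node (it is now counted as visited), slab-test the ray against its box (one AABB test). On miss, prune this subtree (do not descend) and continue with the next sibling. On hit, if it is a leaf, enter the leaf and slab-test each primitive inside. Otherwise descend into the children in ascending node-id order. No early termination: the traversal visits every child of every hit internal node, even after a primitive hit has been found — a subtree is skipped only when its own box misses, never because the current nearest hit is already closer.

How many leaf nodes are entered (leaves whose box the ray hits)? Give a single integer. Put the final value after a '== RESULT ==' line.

Walk:
N0 x:[40/3,77/3] y:[11,62/3] z:[43/3,76/3] -> hit [43/3,62/3], descend [11, 15]
  N11 x:[40/3,68/3] y:[11,62/3] z:[21,76/3] -> miss, prune
  N15 x:[55/3,77/3] y:[35/3,62/3] z:[43/3,20] -> hit [55/3,20], descend [5, 6]
    N5 x:[55/3,77/3] y:[35/3,16] z:[46/3,59/3] -> miss, prune
    N6 x:[55/3,70/3] y:[53/3,62/3] z:[43/3,20] -> hit [55/3,20], descend [3, 14]
      N3 x:[58/3,70/3] y:[56/3,62/3] z:[47/3,20] -> hit [58/3,20] leaf, test {P4(miss), P9@t=20}
      N14 x:[55/3,68/3] y:[53/3,56/3] z:[43/3,49/3] -> miss, prune

Summary -> nodes [0, 11, 15, 5, 6, 3, 14]; box-tests=7; leaf-entries=1; first=P9

== RESULT ==
1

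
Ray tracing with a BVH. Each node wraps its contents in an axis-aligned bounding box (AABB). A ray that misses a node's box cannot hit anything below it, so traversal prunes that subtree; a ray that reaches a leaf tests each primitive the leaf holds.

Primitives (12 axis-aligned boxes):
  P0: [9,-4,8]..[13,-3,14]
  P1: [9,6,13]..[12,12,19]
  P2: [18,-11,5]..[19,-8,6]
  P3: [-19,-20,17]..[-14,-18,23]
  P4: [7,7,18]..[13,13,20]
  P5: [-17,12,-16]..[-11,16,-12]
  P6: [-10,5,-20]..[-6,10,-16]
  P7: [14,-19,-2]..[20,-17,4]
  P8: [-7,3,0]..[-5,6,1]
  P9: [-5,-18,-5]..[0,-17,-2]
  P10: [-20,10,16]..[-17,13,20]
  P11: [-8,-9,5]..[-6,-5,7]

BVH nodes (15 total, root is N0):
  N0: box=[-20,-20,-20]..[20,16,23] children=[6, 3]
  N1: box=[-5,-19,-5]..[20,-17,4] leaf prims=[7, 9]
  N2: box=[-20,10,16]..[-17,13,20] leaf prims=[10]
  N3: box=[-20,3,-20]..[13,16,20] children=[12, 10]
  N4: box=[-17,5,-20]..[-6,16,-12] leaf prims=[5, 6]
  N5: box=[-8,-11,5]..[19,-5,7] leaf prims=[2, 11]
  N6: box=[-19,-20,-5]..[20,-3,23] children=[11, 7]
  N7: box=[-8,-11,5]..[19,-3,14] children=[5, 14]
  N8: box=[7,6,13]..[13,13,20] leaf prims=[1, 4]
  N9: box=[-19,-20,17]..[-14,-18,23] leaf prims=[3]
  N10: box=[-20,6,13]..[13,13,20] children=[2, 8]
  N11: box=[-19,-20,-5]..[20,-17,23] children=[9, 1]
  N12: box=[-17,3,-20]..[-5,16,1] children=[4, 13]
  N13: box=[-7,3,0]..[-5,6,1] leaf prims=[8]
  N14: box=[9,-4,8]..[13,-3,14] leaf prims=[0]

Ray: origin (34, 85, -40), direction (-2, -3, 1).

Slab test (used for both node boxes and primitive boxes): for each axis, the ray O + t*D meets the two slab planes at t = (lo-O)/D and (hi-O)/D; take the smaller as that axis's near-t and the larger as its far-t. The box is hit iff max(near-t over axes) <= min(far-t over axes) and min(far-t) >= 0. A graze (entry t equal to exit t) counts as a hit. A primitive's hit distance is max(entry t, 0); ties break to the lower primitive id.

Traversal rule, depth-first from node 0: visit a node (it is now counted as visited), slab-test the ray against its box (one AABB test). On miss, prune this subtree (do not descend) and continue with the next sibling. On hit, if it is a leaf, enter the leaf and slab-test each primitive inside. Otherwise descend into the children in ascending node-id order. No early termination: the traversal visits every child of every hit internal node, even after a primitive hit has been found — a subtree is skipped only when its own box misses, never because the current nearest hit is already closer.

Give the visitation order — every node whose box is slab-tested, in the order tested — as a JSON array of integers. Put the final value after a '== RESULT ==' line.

Walk:
N0 x:[7,27] y:[23,35] z:[20,63] -> hit [23,27], descend [3, 6]
  N3 x:[21/2,27] y:[23,82/3] z:[20,60] -> hit [23,27], descend [10, 12]
    N10 x:[21/2,27] y:[24,79/3] z:[53,60] -> miss, prune
    N12 x:[39/2,51/2] y:[23,82/3] z:[20,41] -> hit [23,51/2], descend [4, 13]
      N4 x:[20,51/2] y:[23,80/3] z:[20,28] -> hit [23,51/2] leaf, test {P5@t=24, P6(miss)}
      N13 x:[39/2,41/2] y:[79/3,82/3] z:[40,41] -> miss, prune
  N6 x:[7,53/2] y:[88/3,35] z:[35,63] -> miss, prune

order=[0, 3, 10, 12, 4, 13, 6]  |boxes|=7  |leaves|=1  hit=P5

== RESULT ==
[0, 3, 10, 12, 4, 13, 6]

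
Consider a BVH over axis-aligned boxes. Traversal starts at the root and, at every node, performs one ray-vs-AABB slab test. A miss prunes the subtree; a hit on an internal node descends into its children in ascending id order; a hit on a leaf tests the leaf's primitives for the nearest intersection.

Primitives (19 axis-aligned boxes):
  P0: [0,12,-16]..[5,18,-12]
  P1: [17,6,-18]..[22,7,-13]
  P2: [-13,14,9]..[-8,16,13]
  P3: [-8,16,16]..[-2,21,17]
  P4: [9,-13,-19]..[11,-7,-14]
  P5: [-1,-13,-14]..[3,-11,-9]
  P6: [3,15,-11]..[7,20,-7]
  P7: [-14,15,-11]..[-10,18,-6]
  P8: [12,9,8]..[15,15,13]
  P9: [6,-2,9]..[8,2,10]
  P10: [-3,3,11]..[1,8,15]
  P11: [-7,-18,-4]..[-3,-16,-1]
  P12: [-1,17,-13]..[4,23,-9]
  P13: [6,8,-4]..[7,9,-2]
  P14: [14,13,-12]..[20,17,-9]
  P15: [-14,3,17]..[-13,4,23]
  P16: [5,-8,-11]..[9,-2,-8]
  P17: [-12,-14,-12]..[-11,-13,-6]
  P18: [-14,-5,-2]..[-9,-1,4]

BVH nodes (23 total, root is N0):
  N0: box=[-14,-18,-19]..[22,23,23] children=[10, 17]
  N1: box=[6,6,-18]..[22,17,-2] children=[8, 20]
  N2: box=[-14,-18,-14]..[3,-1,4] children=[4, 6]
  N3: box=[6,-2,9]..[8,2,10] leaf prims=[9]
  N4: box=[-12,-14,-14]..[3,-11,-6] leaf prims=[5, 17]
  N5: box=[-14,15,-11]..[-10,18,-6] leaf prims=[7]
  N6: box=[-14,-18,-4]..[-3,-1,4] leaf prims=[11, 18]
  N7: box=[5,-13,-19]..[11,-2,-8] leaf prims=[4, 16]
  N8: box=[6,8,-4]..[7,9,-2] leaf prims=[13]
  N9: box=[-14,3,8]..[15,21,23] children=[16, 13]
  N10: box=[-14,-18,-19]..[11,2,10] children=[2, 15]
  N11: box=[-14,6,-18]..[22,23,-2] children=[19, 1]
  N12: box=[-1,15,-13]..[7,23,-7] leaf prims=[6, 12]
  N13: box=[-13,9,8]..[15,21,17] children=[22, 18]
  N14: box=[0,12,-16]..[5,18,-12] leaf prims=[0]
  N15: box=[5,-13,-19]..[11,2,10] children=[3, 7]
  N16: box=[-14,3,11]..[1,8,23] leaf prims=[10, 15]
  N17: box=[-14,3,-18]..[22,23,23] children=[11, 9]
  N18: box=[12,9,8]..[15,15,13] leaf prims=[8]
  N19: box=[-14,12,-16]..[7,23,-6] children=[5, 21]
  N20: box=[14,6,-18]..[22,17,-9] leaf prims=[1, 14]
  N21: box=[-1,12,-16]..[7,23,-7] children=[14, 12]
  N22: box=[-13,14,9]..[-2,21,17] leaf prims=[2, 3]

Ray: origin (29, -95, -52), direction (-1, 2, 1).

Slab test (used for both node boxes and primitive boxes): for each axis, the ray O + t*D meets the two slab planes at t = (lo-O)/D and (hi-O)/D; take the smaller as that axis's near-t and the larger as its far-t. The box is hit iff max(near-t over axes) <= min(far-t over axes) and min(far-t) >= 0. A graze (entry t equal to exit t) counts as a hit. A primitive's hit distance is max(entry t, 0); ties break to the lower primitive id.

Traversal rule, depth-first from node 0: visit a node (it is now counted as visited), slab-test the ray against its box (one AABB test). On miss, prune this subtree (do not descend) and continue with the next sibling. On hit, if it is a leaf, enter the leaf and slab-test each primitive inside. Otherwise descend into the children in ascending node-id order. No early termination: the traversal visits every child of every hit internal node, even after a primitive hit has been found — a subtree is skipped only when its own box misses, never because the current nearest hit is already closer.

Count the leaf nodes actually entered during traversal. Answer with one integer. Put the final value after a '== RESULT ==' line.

Trace the traversal:
N0 x:[7,43] y:[77/2,59] z:[33,75] -> hit [77/2,43], descend [10, 17]
  N10 x:[18,43] y:[77/2,97/2] z:[33,62] -> hit [77/2,43], descend [2, 15]
    N2 x:[26,43] y:[77/2,47] z:[38,56] -> hit [77/2,43], descend [4, 6]
      N4 x:[26,41] y:[81/2,42] z:[38,46] -> hit [81/2,41] leaf, test {P5(miss), P17@t=81/2}
      N6 x:[32,43] y:[77/2,47] z:[48,56] -> miss, prune
    N15 x:[18,24] y:[41,97/2] z:[33,62] -> miss, prune
  N17 x:[7,43] y:[49,59] z:[34,75] -> miss, prune

7 AABB tests over nodes [0, 10, 2, 4, 6, 15, 17]; 1 leaf entered; closest P17.

== RESULT ==
1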